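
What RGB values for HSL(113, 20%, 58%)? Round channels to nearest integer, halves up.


H=113°, S=0.20, L=0.58
C = (1-|2L-1|)×S = (1-|0.16|)×0.20 = 0.168
H' = H/60 = 113/60 ≈ 1.8833; X = C×(1-|H' mod 2 - 1|) = 0.0196
m = L - C/2 = 0.58 - 0.084 = 0.496
Sector ⌊H'⌋ = 1 → (R',G',B') = (0.0196, 0.168, 0.0)
RGB = ((R'+m)×255, (G'+m)×255, (B'+m)×255) = (131.478, 169.32, 126.48)
Round half up → RGB(131, 169, 126)


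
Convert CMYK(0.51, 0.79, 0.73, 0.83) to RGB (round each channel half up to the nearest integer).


R = 255 × (1-C) × (1-K) = 255 × 0.49 × 0.17 = 21.2415 → 21
G = 255 × (1-M) × (1-K) = 255 × 0.21 × 0.17 = 9.1035 → 9
B = 255 × (1-Y) × (1-K) = 255 × 0.27 × 0.17 = 11.7045 → 12
= RGB(21, 9, 12)


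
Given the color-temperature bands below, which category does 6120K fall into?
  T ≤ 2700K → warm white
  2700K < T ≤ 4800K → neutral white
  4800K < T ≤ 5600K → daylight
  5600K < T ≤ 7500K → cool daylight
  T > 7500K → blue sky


Temperature: 6120K
5600K < 6120K ≤ 7500K → cool daylight
Classification: cool daylight


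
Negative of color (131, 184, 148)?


Invert: (255-R, 255-G, 255-B)
R: 255-131 = 124
G: 255-184 = 71
B: 255-148 = 107
= RGB(124, 71, 107)


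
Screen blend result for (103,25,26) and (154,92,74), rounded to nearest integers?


Screen: C = 255 - (255-A)×(255-B)/255, rounded to nearest integer
R: 255 - (255-103)×(255-154)/255 = 255 - 15352/255 ≈ 255 - 60.204 = 194.796 → 195
G: 255 - (255-25)×(255-92)/255 = 255 - 37490/255 ≈ 255 - 147.020 = 107.980 → 108
B: 255 - (255-26)×(255-74)/255 = 255 - 41449/255 ≈ 255 - 162.545 = 92.455 → 92
= RGB(195, 108, 92)


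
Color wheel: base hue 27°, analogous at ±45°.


Base hue: 27°
Left analog: (27 - 45) mod 360 = 342°
Right analog: (27 + 45) mod 360 = 72°
Analogous hues = 342° and 72°


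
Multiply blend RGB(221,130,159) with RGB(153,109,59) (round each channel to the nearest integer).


Multiply: C = A×B/255, rounded to nearest integer
R: 221×153/255 = 33813/255 ≈ 132.600 → 133
G: 130×109/255 = 14170/255 ≈ 55.569 → 56
B: 159×59/255 = 9381/255 ≈ 36.788 → 37
= RGB(133, 56, 37)


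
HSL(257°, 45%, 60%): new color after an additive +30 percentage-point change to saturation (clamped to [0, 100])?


Original S = 45%
Adjustment = +30 percentage points
New S = 45 + (30) = 75
Clamp to [0, 100] → 75
= HSL(257°, 75%, 60%)


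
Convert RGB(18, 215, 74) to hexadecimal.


R = 18 → 12 (hex)
G = 215 → D7 (hex)
B = 74 → 4A (hex)
Hex = #12D74A


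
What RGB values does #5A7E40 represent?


5A → 90 (R)
7E → 126 (G)
40 → 64 (B)
= RGB(90, 126, 64)


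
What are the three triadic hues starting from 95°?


Triadic: equally spaced at 120° intervals
H1 = 95°
H2 = (95 + 120) mod 360 = 215°
H3 = (95 + 240) mod 360 = 335°
Triadic = 95°, 215°, 335°


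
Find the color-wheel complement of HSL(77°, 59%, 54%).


Complement = opposite side of color wheel = hue + 180°
H' = (77 + 180) mod 360 = 257°
S and L unchanged.
= HSL(257°, 59%, 54%)


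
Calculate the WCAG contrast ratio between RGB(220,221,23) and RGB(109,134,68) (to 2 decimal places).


Linearize each sRGB channel c=v/255: c/12.92 if c ≤ 0.04045 else ((c+0.055)/1.055)^2.4
L = 0.2126×R_lin + 0.7152×G_lin + 0.0722×B_lin
Color 1 (220,221,23):
  R=220: 220/255≈0.8627 > 0.04045 → ((0.8627+0.055)/1.055)^2.4 ≈ 0.71569
  G=221: 221/255≈0.8667 > 0.04045 → ((0.8667+0.055)/1.055)^2.4 ≈ 0.72306
  B=23: 23/255≈0.0902 > 0.04045 → ((0.0902+0.055)/1.055)^2.4 ≈ 0.00857
  L1 = 0.2126×0.71569 + 0.7152×0.72306 + 0.0722×0.00857 ≈ 0.66990
Color 2 (109,134,68):
  R=109: 109/255≈0.4275 > 0.04045 → ((0.4275+0.055)/1.055)^2.4 ≈ 0.15293
  G=134: 134/255≈0.5255 > 0.04045 → ((0.5255+0.055)/1.055)^2.4 ≈ 0.23840
  B=68: 68/255≈0.2667 > 0.04045 → ((0.2667+0.055)/1.055)^2.4 ≈ 0.05781
  L2 = 0.2126×0.15293 + 0.7152×0.23840 + 0.0722×0.05781 ≈ 0.20719
Lighter = 0.66990, Darker = 0.20719
Ratio = (L_lighter + 0.05) / (L_darker + 0.05)
Ratio = (0.66990 + 0.05) / (0.20719 + 0.05) = 0.71990 / 0.25719 ≈ 2.7991
Ratio ≈ 2.80:1


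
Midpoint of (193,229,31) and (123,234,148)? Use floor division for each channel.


Midpoint: each channel = ⌊(C₁+C₂)/2⌋
R: ⌊(193+123)/2⌋ = 158
G: ⌊(229+234)/2⌋ = 231
B: ⌊(31+148)/2⌋ = 89
= RGB(158, 231, 89)


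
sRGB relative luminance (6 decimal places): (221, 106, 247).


Linearize each channel (sRGB transfer function): c = v/255; c_lin = c/12.92 if c ≤ 0.04045, else ((c+0.055)/1.055)^2.4
  R: 221/255 ≈ 0.866667 > 0.04045 → ((0.866667+0.055)/1.055)^2.4 ≈ 0.723055
  G: 106/255 ≈ 0.415686 > 0.04045 → ((0.415686+0.055)/1.055)^2.4 ≈ 0.144128
  B: 247/255 ≈ 0.968627 > 0.04045 → ((0.968627+0.055)/1.055)^2.4 ≈ 0.930111
R_lin = 0.723055, G_lin = 0.144128, B_lin = 0.930111
L = 0.2126×R + 0.7152×G + 0.0722×B
L = 0.2126×0.723055 + 0.7152×0.144128 + 0.0722×0.930111
L ≈ 0.323956


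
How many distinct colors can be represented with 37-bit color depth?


Colors = 2^bits = 2^37
= 137,438,953,472 colors


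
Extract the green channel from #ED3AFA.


Color: #ED3AFA
R = ED = 237
G = 3A = 58
B = FA = 250
Green = 58


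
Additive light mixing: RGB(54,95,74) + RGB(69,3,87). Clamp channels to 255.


Additive: each channel = min(255, C₁+C₂)
R: 54+69 = 123 → 123
G: 95+3 = 98 → 98
B: 74+87 = 161 → 161
= RGB(123, 98, 161)


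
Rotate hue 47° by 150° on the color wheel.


New hue = (H + rotation) mod 360
New hue = (47 + 150) mod 360
= 197 mod 360
= 197°


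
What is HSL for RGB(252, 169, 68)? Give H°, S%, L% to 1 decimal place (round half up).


Normalize: R'=252/255≈0.9882, G'=169/255≈0.6627, B'=68/255≈0.2667
Max=252/255, Min=68/255, Δ=Max-Min=184/255
L = (Max+Min)/2 = (252+68)/510 = 320/510 = 0.62745… → L = 62.7%
L > 0.5 → S = Δ/(2-Max-Min) = 184/(510-252-68) = 184/190 = 0.96842… → S = 96.8%
(the 1/255 factors cancel in S and H, so raw channel differences can be used)
Max is R' → H = 60 × (((G-B)/Δ) mod 6) = 60 × (((169-68)/184) mod 6)
  101/184 = 0.5489…
  H = 60 × 0.5489… = 32.934…° → H = 32.9°
= HSL(32.9°, 96.8%, 62.7%)


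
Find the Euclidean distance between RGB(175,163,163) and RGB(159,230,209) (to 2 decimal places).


d = √[(R₁-R₂)² + (G₁-G₂)² + (B₁-B₂)²]
d = √[(175-159)² + (163-230)² + (163-209)²]
d = √[256 + 4489 + 2116]
d = √6861
d ≈ 82.83


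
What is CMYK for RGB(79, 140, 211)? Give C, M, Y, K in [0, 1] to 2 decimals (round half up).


R'=79/255≈0.3098, G'=140/255≈0.5490, B'=211/255≈0.8275
K = 1 - max(R',G',B') = 1 - 211/255 = 44/255 = 0.17254… → 0.17
(1-R'-K)/(1-K) simplifies to (max-R)/max with max = 211:
C = (211-79)/211 = 132/211 = 0.62559… → 0.63
M = (211-140)/211 = 71/211 = 0.33649… → 0.34
Y = (211-211)/211 = 0/211 = 0 → 0.00
= CMYK(0.63, 0.34, 0.00, 0.17)


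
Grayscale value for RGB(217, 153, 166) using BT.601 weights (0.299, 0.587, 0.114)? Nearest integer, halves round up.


Gray = 0.299×R + 0.587×G + 0.114×B
Gray = 0.299×217 + 0.587×153 + 0.114×166
Gray = 64.883 + 89.811 + 18.924
Gray = 173.618 → round half up → 174
Gray = 174


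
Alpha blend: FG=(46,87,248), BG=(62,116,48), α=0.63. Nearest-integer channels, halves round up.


C = α×F + (1-α)×B, with 1-α = 0.37
R: 0.63×46 + 0.37×62 = 28.98 + 22.94 = 51.92 → 52
G: 0.63×87 + 0.37×116 = 54.81 + 42.92 = 97.73 → 98
B: 0.63×248 + 0.37×48 = 156.24 + 17.76 = 174.00 → 174
= RGB(52, 98, 174)


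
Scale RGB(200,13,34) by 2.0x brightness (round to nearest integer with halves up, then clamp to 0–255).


Multiply each channel by 2.0, round half up, clamp to [0, 255]
R: 200×2.0 = 400 → clamp → 255
G: 13×2.0 = 26
B: 34×2.0 = 68
= RGB(255, 26, 68)


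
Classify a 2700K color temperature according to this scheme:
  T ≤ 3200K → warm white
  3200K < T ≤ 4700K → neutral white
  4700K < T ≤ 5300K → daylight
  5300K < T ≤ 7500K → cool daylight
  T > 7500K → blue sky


Temperature: 2700K
2700K ≤ 3200K → warm white
Classification: warm white


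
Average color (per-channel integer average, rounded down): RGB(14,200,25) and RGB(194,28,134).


Midpoint: each channel = ⌊(C₁+C₂)/2⌋
R: ⌊(14+194)/2⌋ = 104
G: ⌊(200+28)/2⌋ = 114
B: ⌊(25+134)/2⌋ = 79
= RGB(104, 114, 79)


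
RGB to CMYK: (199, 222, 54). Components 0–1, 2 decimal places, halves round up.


R'=199/255≈0.7804, G'=222/255≈0.8706, B'=54/255≈0.2118
K = 1 - max(R',G',B') = 1 - 222/255 = 33/255 = 0.12941… → 0.13
(1-R'-K)/(1-K) simplifies to (max-R)/max with max = 222:
C = (222-199)/222 = 23/222 = 0.10360… → 0.10
M = (222-222)/222 = 0/222 = 0 → 0.00
Y = (222-54)/222 = 168/222 = 0.75675… → 0.76
= CMYK(0.10, 0.00, 0.76, 0.13)


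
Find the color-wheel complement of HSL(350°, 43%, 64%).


Complement = opposite side of color wheel = hue + 180°
H' = (350 + 180) mod 360 = 170°
S and L unchanged.
= HSL(170°, 43%, 64%)


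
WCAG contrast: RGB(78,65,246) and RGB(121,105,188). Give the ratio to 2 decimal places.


Linearize each sRGB channel c=v/255: c/12.92 if c ≤ 0.04045 else ((c+0.055)/1.055)^2.4
L = 0.2126×R_lin + 0.7152×G_lin + 0.0722×B_lin
Color 1 (78,65,246):
  R=78: 78/255≈0.3059 > 0.04045 → ((0.3059+0.055)/1.055)^2.4 ≈ 0.07619
  G=65: 65/255≈0.2549 > 0.04045 → ((0.2549+0.055)/1.055)^2.4 ≈ 0.05286
  B=246: 246/255≈0.9647 > 0.04045 → ((0.9647+0.055)/1.055)^2.4 ≈ 0.92158
  L1 = 0.2126×0.07619 + 0.7152×0.05286 + 0.0722×0.92158 ≈ 0.12054
Color 2 (121,105,188):
  R=121: 121/255≈0.4745 > 0.04045 → ((0.4745+0.055)/1.055)^2.4 ≈ 0.19120
  G=105: 105/255≈0.4118 > 0.04045 → ((0.4118+0.055)/1.055)^2.4 ≈ 0.14126
  B=188: 188/255≈0.7373 > 0.04045 → ((0.7373+0.055)/1.055)^2.4 ≈ 0.50289
  L2 = 0.2126×0.19120 + 0.7152×0.14126 + 0.0722×0.50289 ≈ 0.17799
Lighter = 0.17799, Darker = 0.12054
Ratio = (L_lighter + 0.05) / (L_darker + 0.05)
Ratio = (0.17799 + 0.05) / (0.12054 + 0.05) = 0.22799 / 0.17054 ≈ 1.3369
Ratio ≈ 1.34:1


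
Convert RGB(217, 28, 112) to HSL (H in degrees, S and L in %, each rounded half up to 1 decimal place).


Normalize: R'=217/255≈0.8510, G'=28/255≈0.1098, B'=112/255≈0.4392
Max=217/255, Min=28/255, Δ=Max-Min=189/255
L = (Max+Min)/2 = (217+28)/510 = 245/510 = 0.48039… → L = 48.0%
L ≤ 0.5 → S = Δ/(Max+Min) = 189/(217+28) = 189/245 = 0.77142… → S = 77.1%
(the 1/255 factors cancel in S and H, so raw channel differences can be used)
Max is R' → H = 60 × (((G-B)/Δ) mod 6) = 60 × (((28-112)/189) mod 6)
  (-84)/189 = -0.4444…; negative, so add 6 → 5.5555…
  H = 60 × 5.5555… = 333.333…° → H = 333.3°
= HSL(333.3°, 77.1%, 48.0%)


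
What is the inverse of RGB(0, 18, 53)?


Invert: (255-R, 255-G, 255-B)
R: 255-0 = 255
G: 255-18 = 237
B: 255-53 = 202
= RGB(255, 237, 202)


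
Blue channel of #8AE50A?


Color: #8AE50A
R = 8A = 138
G = E5 = 229
B = 0A = 10
Blue = 10


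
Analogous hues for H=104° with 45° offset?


Base hue: 104°
Left analog: (104 - 45) mod 360 = 59°
Right analog: (104 + 45) mod 360 = 149°
Analogous hues = 59° and 149°


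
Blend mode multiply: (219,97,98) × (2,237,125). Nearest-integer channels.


Multiply: C = A×B/255, rounded to nearest integer
R: 219×2/255 = 438/255 ≈ 1.718 → 2
G: 97×237/255 = 22989/255 ≈ 90.153 → 90
B: 98×125/255 = 12250/255 ≈ 48.039 → 48
= RGB(2, 90, 48)


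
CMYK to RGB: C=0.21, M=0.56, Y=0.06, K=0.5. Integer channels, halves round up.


R = 255 × (1-C) × (1-K) = 255 × 0.79 × 0.50 = 100.725 → 101
G = 255 × (1-M) × (1-K) = 255 × 0.44 × 0.50 = 56.1 → 56
B = 255 × (1-Y) × (1-K) = 255 × 0.94 × 0.50 = 119.85 → 120
= RGB(101, 56, 120)


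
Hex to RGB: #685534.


68 → 104 (R)
55 → 85 (G)
34 → 52 (B)
= RGB(104, 85, 52)


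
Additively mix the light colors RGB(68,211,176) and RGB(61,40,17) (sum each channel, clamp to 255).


Additive: each channel = min(255, C₁+C₂)
R: 68+61 = 129 → 129
G: 211+40 = 251 → 251
B: 176+17 = 193 → 193
= RGB(129, 251, 193)


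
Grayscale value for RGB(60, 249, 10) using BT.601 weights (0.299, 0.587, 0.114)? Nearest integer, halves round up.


Gray = 0.299×R + 0.587×G + 0.114×B
Gray = 0.299×60 + 0.587×249 + 0.114×10
Gray = 17.940 + 146.163 + 1.140
Gray = 165.243 → round half up → 165
Gray = 165


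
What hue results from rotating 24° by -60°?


New hue = (H + rotation) mod 360
New hue = (24 -60) mod 360
= -36 mod 360
= 324°


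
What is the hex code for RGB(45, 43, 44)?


R = 45 → 2D (hex)
G = 43 → 2B (hex)
B = 44 → 2C (hex)
Hex = #2D2B2C


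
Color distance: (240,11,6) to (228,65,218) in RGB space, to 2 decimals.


d = √[(R₁-R₂)² + (G₁-G₂)² + (B₁-B₂)²]
d = √[(240-228)² + (11-65)² + (6-218)²]
d = √[144 + 2916 + 44944]
d = √48004
d ≈ 219.10


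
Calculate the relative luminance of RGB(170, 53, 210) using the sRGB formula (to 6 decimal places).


Linearize each channel (sRGB transfer function): c = v/255; c_lin = c/12.92 if c ≤ 0.04045, else ((c+0.055)/1.055)^2.4
  R: 170/255 ≈ 0.666667 > 0.04045 → ((0.666667+0.055)/1.055)^2.4 ≈ 0.401978
  G: 53/255 ≈ 0.207843 > 0.04045 → ((0.207843+0.055)/1.055)^2.4 ≈ 0.035601
  B: 210/255 ≈ 0.823529 > 0.04045 → ((0.823529+0.055)/1.055)^2.4 ≈ 0.644480
R_lin = 0.401978, G_lin = 0.035601, B_lin = 0.644480
L = 0.2126×R + 0.7152×G + 0.0722×B
L = 0.2126×0.401978 + 0.7152×0.035601 + 0.0722×0.644480
L ≈ 0.157454


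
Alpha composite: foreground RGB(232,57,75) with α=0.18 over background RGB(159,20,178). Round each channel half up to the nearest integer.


C = α×F + (1-α)×B, with 1-α = 0.82
R: 0.18×232 + 0.82×159 = 41.76 + 130.38 = 172.14 → 172
G: 0.18×57 + 0.82×20 = 10.26 + 16.40 = 26.66 → 27
B: 0.18×75 + 0.82×178 = 13.50 + 145.96 = 159.46 → 159
= RGB(172, 27, 159)


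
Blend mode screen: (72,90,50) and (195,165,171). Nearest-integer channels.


Screen: C = 255 - (255-A)×(255-B)/255, rounded to nearest integer
R: 255 - (255-72)×(255-195)/255 = 255 - 10980/255 ≈ 255 - 43.059 = 211.941 → 212
G: 255 - (255-90)×(255-165)/255 = 255 - 14850/255 ≈ 255 - 58.235 = 196.765 → 197
B: 255 - (255-50)×(255-171)/255 = 255 - 17220/255 ≈ 255 - 67.529 = 187.471 → 187
= RGB(212, 197, 187)


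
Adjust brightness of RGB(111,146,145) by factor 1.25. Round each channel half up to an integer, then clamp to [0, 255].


Multiply each channel by 1.25, round half up, clamp to [0, 255]
R: 111×1.25 = 138.75 → round → 139
G: 146×1.25 = 182.5 → round → 183
B: 145×1.25 = 181.25 → round → 181
= RGB(139, 183, 181)


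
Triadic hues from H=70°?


Triadic: equally spaced at 120° intervals
H1 = 70°
H2 = (70 + 120) mod 360 = 190°
H3 = (70 + 240) mod 360 = 310°
Triadic = 70°, 190°, 310°


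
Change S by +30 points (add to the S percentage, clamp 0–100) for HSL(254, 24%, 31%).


Original S = 24%
Adjustment = +30 percentage points
New S = 24 + (30) = 54
Clamp to [0, 100] → 54
= HSL(254°, 54%, 31%)


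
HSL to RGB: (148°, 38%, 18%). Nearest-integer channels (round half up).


H=148°, S=0.38, L=0.18
C = (1-|2L-1|)×S = (1-|-0.64|)×0.38 = 0.1368
H' = H/60 = 148/60 ≈ 2.4667; X = C×(1-|H' mod 2 - 1|) = 0.06384
m = L - C/2 = 0.18 - 0.0684 = 0.1116
Sector ⌊H'⌋ = 2 → (R',G',B') = (0.0, 0.1368, 0.06384)
RGB = ((R'+m)×255, (G'+m)×255, (B'+m)×255) = (28.458, 63.342, 44.7372)
Round half up → RGB(28, 63, 45)


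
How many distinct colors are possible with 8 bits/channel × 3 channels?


Total bits = 8 bits/channel × 3 channels = 24 bits
Distinct colors = 2^24
= 16,777,216 colors


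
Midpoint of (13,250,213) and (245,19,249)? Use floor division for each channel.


Midpoint: each channel = ⌊(C₁+C₂)/2⌋
R: ⌊(13+245)/2⌋ = 129
G: ⌊(250+19)/2⌋ = 134
B: ⌊(213+249)/2⌋ = 231
= RGB(129, 134, 231)


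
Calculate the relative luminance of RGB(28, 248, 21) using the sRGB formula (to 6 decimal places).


Linearize each channel (sRGB transfer function): c = v/255; c_lin = c/12.92 if c ≤ 0.04045, else ((c+0.055)/1.055)^2.4
  R: 28/255 ≈ 0.109804 > 0.04045 → ((0.109804+0.055)/1.055)^2.4 ≈ 0.011612
  G: 248/255 ≈ 0.972549 > 0.04045 → ((0.972549+0.055)/1.055)^2.4 ≈ 0.938686
  B: 21/255 ≈ 0.082353 > 0.04045 → ((0.082353+0.055)/1.055)^2.4 ≈ 0.007499
R_lin = 0.011612, G_lin = 0.938686, B_lin = 0.007499
L = 0.2126×R + 0.7152×G + 0.0722×B
L = 0.2126×0.011612 + 0.7152×0.938686 + 0.0722×0.007499
L ≈ 0.674358


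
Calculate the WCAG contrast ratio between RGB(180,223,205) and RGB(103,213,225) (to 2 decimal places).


Linearize each sRGB channel c=v/255: c/12.92 if c ≤ 0.04045 else ((c+0.055)/1.055)^2.4
L = 0.2126×R_lin + 0.7152×G_lin + 0.0722×B_lin
Color 1 (180,223,205):
  R=180: 180/255≈0.7059 > 0.04045 → ((0.7059+0.055)/1.055)^2.4 ≈ 0.45641
  G=223: 223/255≈0.8745 > 0.04045 → ((0.8745+0.055)/1.055)^2.4 ≈ 0.73791
  B=205: 205/255≈0.8039 > 0.04045 → ((0.8039+0.055)/1.055)^2.4 ≈ 0.61050
  L1 = 0.2126×0.45641 + 0.7152×0.73791 + 0.0722×0.61050 ≈ 0.66886
Color 2 (103,213,225):
  R=103: 103/255≈0.4039 > 0.04045 → ((0.4039+0.055)/1.055)^2.4 ≈ 0.13563
  G=213: 213/255≈0.8353 > 0.04045 → ((0.8353+0.055)/1.055)^2.4 ≈ 0.66539
  B=225: 225/255≈0.8824 > 0.04045 → ((0.8824+0.055)/1.055)^2.4 ≈ 0.75294
  L2 = 0.2126×0.13563 + 0.7152×0.66539 + 0.0722×0.75294 ≈ 0.55908
Lighter = 0.66886, Darker = 0.55908
Ratio = (L_lighter + 0.05) / (L_darker + 0.05)
Ratio = (0.66886 + 0.05) / (0.55908 + 0.05) = 0.71886 / 0.60908 ≈ 1.1802
Ratio ≈ 1.18:1


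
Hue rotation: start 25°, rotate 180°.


New hue = (H + rotation) mod 360
New hue = (25 + 180) mod 360
= 205 mod 360
= 205°


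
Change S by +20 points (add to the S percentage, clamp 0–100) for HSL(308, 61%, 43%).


Original S = 61%
Adjustment = +20 percentage points
New S = 61 + (20) = 81
Clamp to [0, 100] → 81
= HSL(308°, 81%, 43%)


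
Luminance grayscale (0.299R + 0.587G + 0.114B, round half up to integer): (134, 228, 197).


Gray = 0.299×R + 0.587×G + 0.114×B
Gray = 0.299×134 + 0.587×228 + 0.114×197
Gray = 40.066 + 133.836 + 22.458
Gray = 196.360 → round half up → 196
Gray = 196


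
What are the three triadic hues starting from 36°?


Triadic: equally spaced at 120° intervals
H1 = 36°
H2 = (36 + 120) mod 360 = 156°
H3 = (36 + 240) mod 360 = 276°
Triadic = 36°, 156°, 276°


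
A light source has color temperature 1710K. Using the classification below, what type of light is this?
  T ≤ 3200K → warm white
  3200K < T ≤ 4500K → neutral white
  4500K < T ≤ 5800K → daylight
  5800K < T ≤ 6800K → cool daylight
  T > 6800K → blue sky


Temperature: 1710K
1710K ≤ 3200K → warm white
Classification: warm white


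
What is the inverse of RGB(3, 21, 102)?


Invert: (255-R, 255-G, 255-B)
R: 255-3 = 252
G: 255-21 = 234
B: 255-102 = 153
= RGB(252, 234, 153)


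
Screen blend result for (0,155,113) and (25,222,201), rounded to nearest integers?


Screen: C = 255 - (255-A)×(255-B)/255, rounded to nearest integer
R: 255 - (255-0)×(255-25)/255 = 255 - 58650/255 ≈ 255 - 230.000 = 25.000 → 25
G: 255 - (255-155)×(255-222)/255 = 255 - 3300/255 ≈ 255 - 12.941 = 242.059 → 242
B: 255 - (255-113)×(255-201)/255 = 255 - 7668/255 ≈ 255 - 30.071 = 224.929 → 225
= RGB(25, 242, 225)


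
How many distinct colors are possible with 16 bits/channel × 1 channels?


Total bits = 16 bits/channel × 1 channels = 16 bits
Distinct colors = 2^16
= 65,536 colors


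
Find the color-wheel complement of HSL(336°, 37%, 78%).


Complement = opposite side of color wheel = hue + 180°
H' = (336 + 180) mod 360 = 156°
S and L unchanged.
= HSL(156°, 37%, 78%)


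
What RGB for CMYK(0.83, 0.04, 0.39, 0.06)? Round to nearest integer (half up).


R = 255 × (1-C) × (1-K) = 255 × 0.17 × 0.94 = 40.749 → 41
G = 255 × (1-M) × (1-K) = 255 × 0.96 × 0.94 = 230.112 → 230
B = 255 × (1-Y) × (1-K) = 255 × 0.61 × 0.94 = 146.217 → 146
= RGB(41, 230, 146)


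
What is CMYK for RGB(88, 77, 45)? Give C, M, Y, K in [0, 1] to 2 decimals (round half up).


R'=88/255≈0.3451, G'=77/255≈0.3020, B'=45/255≈0.1765
K = 1 - max(R',G',B') = 1 - 88/255 = 167/255 = 0.65490… → 0.65
(1-R'-K)/(1-K) simplifies to (max-R)/max with max = 88:
C = (88-88)/88 = 0/88 = 0 → 0.00
M = (88-77)/88 = 11/88 = 0.125 → 0.13
Y = (88-45)/88 = 43/88 = 0.48863… → 0.49
= CMYK(0.00, 0.13, 0.49, 0.65)


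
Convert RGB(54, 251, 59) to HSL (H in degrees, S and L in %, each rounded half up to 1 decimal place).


Normalize: R'=54/255≈0.2118, G'=251/255≈0.9843, B'=59/255≈0.2314
Max=251/255, Min=54/255, Δ=Max-Min=197/255
L = (Max+Min)/2 = (251+54)/510 = 305/510 = 0.59803… → L = 59.8%
L > 0.5 → S = Δ/(2-Max-Min) = 197/(510-251-54) = 197/205 = 0.96097… → S = 96.1%
(the 1/255 factors cancel in S and H, so raw channel differences can be used)
Max is G' → H = 60 × ((B-R)/Δ + 2) = 60 × ((59-54)/197 + 2)
  5/197 + 2 = 0.0253… + 2 = 2.0253…
  H = 60 × 2.0253… = 121.522…° → H = 121.5°
= HSL(121.5°, 96.1%, 59.8%)


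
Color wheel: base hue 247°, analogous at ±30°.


Base hue: 247°
Left analog: (247 - 30) mod 360 = 217°
Right analog: (247 + 30) mod 360 = 277°
Analogous hues = 217° and 277°


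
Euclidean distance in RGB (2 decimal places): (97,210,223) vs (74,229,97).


d = √[(R₁-R₂)² + (G₁-G₂)² + (B₁-B₂)²]
d = √[(97-74)² + (210-229)² + (223-97)²]
d = √[529 + 361 + 15876]
d = √16766
d ≈ 129.48


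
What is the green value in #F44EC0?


Color: #F44EC0
R = F4 = 244
G = 4E = 78
B = C0 = 192
Green = 78


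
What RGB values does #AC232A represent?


AC → 172 (R)
23 → 35 (G)
2A → 42 (B)
= RGB(172, 35, 42)


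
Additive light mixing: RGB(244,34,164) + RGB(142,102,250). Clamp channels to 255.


Additive: each channel = min(255, C₁+C₂)
R: 244+142 = 386 → 255
G: 34+102 = 136 → 136
B: 164+250 = 414 → 255
= RGB(255, 136, 255)


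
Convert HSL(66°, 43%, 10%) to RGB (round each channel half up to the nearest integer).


H=66°, S=0.43, L=0.10
C = (1-|2L-1|)×S = (1-|-0.80|)×0.43 = 0.086
H' = H/60 = 66/60 ≈ 1.1000; X = C×(1-|H' mod 2 - 1|) = 0.0774
m = L - C/2 = 0.10 - 0.043 = 0.057
Sector ⌊H'⌋ = 1 → (R',G',B') = (0.0774, 0.086, 0.0)
RGB = ((R'+m)×255, (G'+m)×255, (B'+m)×255) = (34.272, 36.465, 14.535)
Round half up → RGB(34, 36, 15)


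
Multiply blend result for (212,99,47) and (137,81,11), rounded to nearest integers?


Multiply: C = A×B/255, rounded to nearest integer
R: 212×137/255 = 29044/255 ≈ 113.898 → 114
G: 99×81/255 = 8019/255 ≈ 31.447 → 31
B: 47×11/255 = 517/255 ≈ 2.027 → 2
= RGB(114, 31, 2)


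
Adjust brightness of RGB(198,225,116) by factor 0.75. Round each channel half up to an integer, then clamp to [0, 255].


Multiply each channel by 0.75, round half up, clamp to [0, 255]
R: 198×0.75 = 148.5 → round → 149
G: 225×0.75 = 168.75 → round → 169
B: 116×0.75 = 87
= RGB(149, 169, 87)


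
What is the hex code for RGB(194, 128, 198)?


R = 194 → C2 (hex)
G = 128 → 80 (hex)
B = 198 → C6 (hex)
Hex = #C280C6


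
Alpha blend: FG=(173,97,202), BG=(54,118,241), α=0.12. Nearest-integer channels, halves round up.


C = α×F + (1-α)×B, with 1-α = 0.88
R: 0.12×173 + 0.88×54 = 20.76 + 47.52 = 68.28 → 68
G: 0.12×97 + 0.88×118 = 11.64 + 103.84 = 115.48 → 115
B: 0.12×202 + 0.88×241 = 24.24 + 212.08 = 236.32 → 236
= RGB(68, 115, 236)


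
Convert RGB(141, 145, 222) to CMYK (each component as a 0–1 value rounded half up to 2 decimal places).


R'=141/255≈0.5529, G'=145/255≈0.5686, B'=222/255≈0.8706
K = 1 - max(R',G',B') = 1 - 222/255 = 33/255 = 0.12941… → 0.13
(1-R'-K)/(1-K) simplifies to (max-R)/max with max = 222:
C = (222-141)/222 = 81/222 = 0.36486… → 0.36
M = (222-145)/222 = 77/222 = 0.34684… → 0.35
Y = (222-222)/222 = 0/222 = 0 → 0.00
= CMYK(0.36, 0.35, 0.00, 0.13)


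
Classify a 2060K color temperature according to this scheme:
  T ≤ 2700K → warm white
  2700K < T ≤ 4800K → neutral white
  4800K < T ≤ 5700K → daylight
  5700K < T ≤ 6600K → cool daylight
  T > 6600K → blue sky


Temperature: 2060K
2060K ≤ 2700K → warm white
Classification: warm white


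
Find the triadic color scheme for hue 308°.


Triadic: equally spaced at 120° intervals
H1 = 308°
H2 = (308 + 120) mod 360 = 68°
H3 = (308 + 240) mod 360 = 188°
Triadic = 308°, 68°, 188°


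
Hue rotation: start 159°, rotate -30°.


New hue = (H + rotation) mod 360
New hue = (159 -30) mod 360
= 129 mod 360
= 129°


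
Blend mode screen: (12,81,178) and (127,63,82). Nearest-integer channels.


Screen: C = 255 - (255-A)×(255-B)/255, rounded to nearest integer
R: 255 - (255-12)×(255-127)/255 = 255 - 31104/255 ≈ 255 - 121.976 = 133.024 → 133
G: 255 - (255-81)×(255-63)/255 = 255 - 33408/255 ≈ 255 - 131.012 = 123.988 → 124
B: 255 - (255-178)×(255-82)/255 = 255 - 13321/255 ≈ 255 - 52.239 = 202.761 → 203
= RGB(133, 124, 203)


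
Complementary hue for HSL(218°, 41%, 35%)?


Complement = opposite side of color wheel = hue + 180°
H' = (218 + 180) mod 360 = 38°
S and L unchanged.
= HSL(38°, 41%, 35%)


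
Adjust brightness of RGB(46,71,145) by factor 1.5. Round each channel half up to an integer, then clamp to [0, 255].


Multiply each channel by 1.5, round half up, clamp to [0, 255]
R: 46×1.5 = 69
G: 71×1.5 = 106.5 → round → 107
B: 145×1.5 = 217.5 → round → 218
= RGB(69, 107, 218)


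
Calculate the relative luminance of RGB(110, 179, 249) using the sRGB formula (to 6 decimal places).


Linearize each channel (sRGB transfer function): c = v/255; c_lin = c/12.92 if c ≤ 0.04045, else ((c+0.055)/1.055)^2.4
  R: 110/255 ≈ 0.431373 > 0.04045 → ((0.431373+0.055)/1.055)^2.4 ≈ 0.155926
  G: 179/255 ≈ 0.701961 > 0.04045 → ((0.701961+0.055)/1.055)^2.4 ≈ 0.450786
  B: 249/255 ≈ 0.976471 > 0.04045 → ((0.976471+0.055)/1.055)^2.4 ≈ 0.947307
R_lin = 0.155926, G_lin = 0.450786, B_lin = 0.947307
L = 0.2126×R + 0.7152×G + 0.0722×B
L = 0.2126×0.155926 + 0.7152×0.450786 + 0.0722×0.947307
L ≈ 0.423947


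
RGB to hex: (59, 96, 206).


R = 59 → 3B (hex)
G = 96 → 60 (hex)
B = 206 → CE (hex)
Hex = #3B60CE


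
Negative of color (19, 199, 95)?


Invert: (255-R, 255-G, 255-B)
R: 255-19 = 236
G: 255-199 = 56
B: 255-95 = 160
= RGB(236, 56, 160)


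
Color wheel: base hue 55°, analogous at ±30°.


Base hue: 55°
Left analog: (55 - 30) mod 360 = 25°
Right analog: (55 + 30) mod 360 = 85°
Analogous hues = 25° and 85°


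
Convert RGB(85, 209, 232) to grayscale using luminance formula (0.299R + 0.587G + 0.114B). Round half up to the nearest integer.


Gray = 0.299×R + 0.587×G + 0.114×B
Gray = 0.299×85 + 0.587×209 + 0.114×232
Gray = 25.415 + 122.683 + 26.448
Gray = 174.546 → round half up → 175
Gray = 175


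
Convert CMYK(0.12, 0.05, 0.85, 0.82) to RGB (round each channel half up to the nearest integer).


R = 255 × (1-C) × (1-K) = 255 × 0.88 × 0.18 = 40.392 → 40
G = 255 × (1-M) × (1-K) = 255 × 0.95 × 0.18 = 43.605 → 44
B = 255 × (1-Y) × (1-K) = 255 × 0.15 × 0.18 = 6.885 → 7
= RGB(40, 44, 7)


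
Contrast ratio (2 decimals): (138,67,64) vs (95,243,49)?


Linearize each sRGB channel c=v/255: c/12.92 if c ≤ 0.04045 else ((c+0.055)/1.055)^2.4
L = 0.2126×R_lin + 0.7152×G_lin + 0.0722×B_lin
Color 1 (138,67,64):
  R=138: 138/255≈0.5412 > 0.04045 → ((0.5412+0.055)/1.055)^2.4 ≈ 0.25415
  G=67: 67/255≈0.2627 > 0.04045 → ((0.2627+0.055)/1.055)^2.4 ≈ 0.05613
  B=64: 64/255≈0.2510 > 0.04045 → ((0.2510+0.055)/1.055)^2.4 ≈ 0.05127
  L1 = 0.2126×0.25415 + 0.7152×0.05613 + 0.0722×0.05127 ≈ 0.09788
Color 2 (95,243,49):
  R=95: 95/255≈0.3725 > 0.04045 → ((0.3725+0.055)/1.055)^2.4 ≈ 0.11444
  G=243: 243/255≈0.9529 > 0.04045 → ((0.9529+0.055)/1.055)^2.4 ≈ 0.89627
  B=49: 49/255≈0.1922 > 0.04045 → ((0.1922+0.055)/1.055)^2.4 ≈ 0.03071
  L2 = 0.2126×0.11444 + 0.7152×0.89627 + 0.0722×0.03071 ≈ 0.66756
Lighter = 0.66756, Darker = 0.09788
Ratio = (L_lighter + 0.05) / (L_darker + 0.05)
Ratio = (0.66756 + 0.05) / (0.09788 + 0.05) = 0.71756 / 0.14788 ≈ 4.8524
Ratio ≈ 4.85:1


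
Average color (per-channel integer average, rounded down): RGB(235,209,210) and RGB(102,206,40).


Midpoint: each channel = ⌊(C₁+C₂)/2⌋
R: ⌊(235+102)/2⌋ = 168
G: ⌊(209+206)/2⌋ = 207
B: ⌊(210+40)/2⌋ = 125
= RGB(168, 207, 125)


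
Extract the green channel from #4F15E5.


Color: #4F15E5
R = 4F = 79
G = 15 = 21
B = E5 = 229
Green = 21


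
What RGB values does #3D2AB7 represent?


3D → 61 (R)
2A → 42 (G)
B7 → 183 (B)
= RGB(61, 42, 183)


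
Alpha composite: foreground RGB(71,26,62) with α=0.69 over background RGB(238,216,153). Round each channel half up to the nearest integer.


C = α×F + (1-α)×B, with 1-α = 0.31
R: 0.69×71 + 0.31×238 = 48.99 + 73.78 = 122.77 → 123
G: 0.69×26 + 0.31×216 = 17.94 + 66.96 = 84.90 → 85
B: 0.69×62 + 0.31×153 = 42.78 + 47.43 = 90.21 → 90
= RGB(123, 85, 90)


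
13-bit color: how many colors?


Colors = 2^bits = 2^13
= 8,192 colors


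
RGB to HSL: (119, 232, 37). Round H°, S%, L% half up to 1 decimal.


Normalize: R'=119/255≈0.4667, G'=232/255≈0.9098, B'=37/255≈0.1451
Max=232/255, Min=37/255, Δ=Max-Min=195/255
L = (Max+Min)/2 = (232+37)/510 = 269/510 = 0.52745… → L = 52.7%
L > 0.5 → S = Δ/(2-Max-Min) = 195/(510-232-37) = 195/241 = 0.80912… → S = 80.9%
(the 1/255 factors cancel in S and H, so raw channel differences can be used)
Max is G' → H = 60 × ((B-R)/Δ + 2) = 60 × ((37-119)/195 + 2)
  -82/195 + 2 = -0.4205… + 2 = 1.5794…
  H = 60 × 1.5794… = 94.769…° → H = 94.8°
= HSL(94.8°, 80.9%, 52.7%)


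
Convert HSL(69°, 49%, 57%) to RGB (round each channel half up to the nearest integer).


H=69°, S=0.49, L=0.57
C = (1-|2L-1|)×S = (1-|0.14|)×0.49 = 0.4214
H' = H/60 = 69/60 ≈ 1.1500; X = C×(1-|H' mod 2 - 1|) = 0.35819
m = L - C/2 = 0.57 - 0.2107 = 0.3593
Sector ⌊H'⌋ = 1 → (R',G',B') = (0.35819, 0.4214, 0.0)
RGB = ((R'+m)×255, (G'+m)×255, (B'+m)×255) = (182.95995, 199.0785, 91.6215)
Round half up → RGB(183, 199, 92)


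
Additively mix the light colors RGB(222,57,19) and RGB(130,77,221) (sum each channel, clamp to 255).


Additive: each channel = min(255, C₁+C₂)
R: 222+130 = 352 → 255
G: 57+77 = 134 → 134
B: 19+221 = 240 → 240
= RGB(255, 134, 240)


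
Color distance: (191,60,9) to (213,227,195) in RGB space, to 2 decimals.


d = √[(R₁-R₂)² + (G₁-G₂)² + (B₁-B₂)²]
d = √[(191-213)² + (60-227)² + (9-195)²]
d = √[484 + 27889 + 34596]
d = √62969
d ≈ 250.94


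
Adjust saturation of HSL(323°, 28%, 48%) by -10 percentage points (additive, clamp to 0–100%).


Original S = 28%
Adjustment = -10 percentage points
New S = 28 + (-10) = 18
Clamp to [0, 100] → 18
= HSL(323°, 18%, 48%)


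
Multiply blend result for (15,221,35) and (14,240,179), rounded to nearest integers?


Multiply: C = A×B/255, rounded to nearest integer
R: 15×14/255 = 210/255 ≈ 0.824 → 1
G: 221×240/255 = 53040/255 ≈ 208.000 → 208
B: 35×179/255 = 6265/255 ≈ 24.569 → 25
= RGB(1, 208, 25)


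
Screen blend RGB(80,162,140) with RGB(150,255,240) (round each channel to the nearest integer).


Screen: C = 255 - (255-A)×(255-B)/255, rounded to nearest integer
R: 255 - (255-80)×(255-150)/255 = 255 - 18375/255 ≈ 255 - 72.059 = 182.941 → 183
G: 255 - (255-162)×(255-255)/255 = 255 - 0/255 ≈ 255 - 0.000 = 255.000 → 255
B: 255 - (255-140)×(255-240)/255 = 255 - 1725/255 ≈ 255 - 6.765 = 248.235 → 248
= RGB(183, 255, 248)


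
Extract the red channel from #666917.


Color: #666917
R = 66 = 102
G = 69 = 105
B = 17 = 23
Red = 102


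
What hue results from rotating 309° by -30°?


New hue = (H + rotation) mod 360
New hue = (309 -30) mod 360
= 279 mod 360
= 279°


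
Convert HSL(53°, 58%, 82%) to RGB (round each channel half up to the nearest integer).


H=53°, S=0.58, L=0.82
C = (1-|2L-1|)×S = (1-|0.64|)×0.58 = 0.2088
H' = H/60 = 53/60 ≈ 0.8833; X = C×(1-|H' mod 2 - 1|) = 0.18444
m = L - C/2 = 0.82 - 0.1044 = 0.7156
Sector ⌊H'⌋ = 0 → (R',G',B') = (0.2088, 0.18444, 0.0)
RGB = ((R'+m)×255, (G'+m)×255, (B'+m)×255) = (235.722, 229.5102, 182.478)
Round half up → RGB(236, 230, 182)


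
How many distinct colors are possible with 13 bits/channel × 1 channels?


Total bits = 13 bits/channel × 1 channels = 13 bits
Distinct colors = 2^13
= 8,192 colors


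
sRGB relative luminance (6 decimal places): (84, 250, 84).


Linearize each channel (sRGB transfer function): c = v/255; c_lin = c/12.92 if c ≤ 0.04045, else ((c+0.055)/1.055)^2.4
  R: 84/255 ≈ 0.329412 > 0.04045 → ((0.329412+0.055)/1.055)^2.4 ≈ 0.088656
  G: 250/255 ≈ 0.980392 > 0.04045 → ((0.980392+0.055)/1.055)^2.4 ≈ 0.955973
  B: 84/255 ≈ 0.329412 > 0.04045 → ((0.329412+0.055)/1.055)^2.4 ≈ 0.088656
R_lin = 0.088656, G_lin = 0.955973, B_lin = 0.088656
L = 0.2126×R + 0.7152×G + 0.0722×B
L = 0.2126×0.088656 + 0.7152×0.955973 + 0.0722×0.088656
L ≈ 0.708961


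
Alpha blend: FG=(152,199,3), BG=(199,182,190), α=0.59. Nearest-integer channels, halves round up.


C = α×F + (1-α)×B, with 1-α = 0.41
R: 0.59×152 + 0.41×199 = 89.68 + 81.59 = 171.27 → 171
G: 0.59×199 + 0.41×182 = 117.41 + 74.62 = 192.03 → 192
B: 0.59×3 + 0.41×190 = 1.77 + 77.90 = 79.67 → 80
= RGB(171, 192, 80)


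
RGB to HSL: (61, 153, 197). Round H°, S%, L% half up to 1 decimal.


Normalize: R'=61/255≈0.2392, G'=153/255≈0.6000, B'=197/255≈0.7725
Max=197/255, Min=61/255, Δ=Max-Min=136/255
L = (Max+Min)/2 = (197+61)/510 = 258/510 = 0.50588… → L = 50.6%
L > 0.5 → S = Δ/(2-Max-Min) = 136/(510-197-61) = 136/252 = 0.53968… → S = 54.0%
(the 1/255 factors cancel in S and H, so raw channel differences can be used)
Max is B' → H = 60 × ((R-G)/Δ + 4) = 60 × ((61-153)/136 + 4)
  -92/136 + 4 = -0.6764… + 4 = 3.3235…
  H = 60 × 3.3235… = 199.411…° → H = 199.4°
= HSL(199.4°, 54.0%, 50.6%)


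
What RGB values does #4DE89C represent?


4D → 77 (R)
E8 → 232 (G)
9C → 156 (B)
= RGB(77, 232, 156)


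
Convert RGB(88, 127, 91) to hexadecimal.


R = 88 → 58 (hex)
G = 127 → 7F (hex)
B = 91 → 5B (hex)
Hex = #587F5B


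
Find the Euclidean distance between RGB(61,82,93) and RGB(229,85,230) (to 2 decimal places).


d = √[(R₁-R₂)² + (G₁-G₂)² + (B₁-B₂)²]
d = √[(61-229)² + (82-85)² + (93-230)²]
d = √[28224 + 9 + 18769]
d = √47002
d ≈ 216.80


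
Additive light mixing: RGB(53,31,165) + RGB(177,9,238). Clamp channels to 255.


Additive: each channel = min(255, C₁+C₂)
R: 53+177 = 230 → 230
G: 31+9 = 40 → 40
B: 165+238 = 403 → 255
= RGB(230, 40, 255)


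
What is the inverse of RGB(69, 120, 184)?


Invert: (255-R, 255-G, 255-B)
R: 255-69 = 186
G: 255-120 = 135
B: 255-184 = 71
= RGB(186, 135, 71)


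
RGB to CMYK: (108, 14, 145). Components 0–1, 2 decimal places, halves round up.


R'=108/255≈0.4235, G'=14/255≈0.0549, B'=145/255≈0.5686
K = 1 - max(R',G',B') = 1 - 145/255 = 110/255 = 0.43137… → 0.43
(1-R'-K)/(1-K) simplifies to (max-R)/max with max = 145:
C = (145-108)/145 = 37/145 = 0.25517… → 0.26
M = (145-14)/145 = 131/145 = 0.90344… → 0.90
Y = (145-145)/145 = 0/145 = 0 → 0.00
= CMYK(0.26, 0.90, 0.00, 0.43)


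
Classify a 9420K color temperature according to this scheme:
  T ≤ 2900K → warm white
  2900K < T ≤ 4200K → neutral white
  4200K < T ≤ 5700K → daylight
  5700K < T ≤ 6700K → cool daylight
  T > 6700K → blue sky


Temperature: 9420K
9420K > 6700K → blue sky
Classification: blue sky


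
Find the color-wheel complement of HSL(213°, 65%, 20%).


Complement = opposite side of color wheel = hue + 180°
H' = (213 + 180) mod 360 = 33°
S and L unchanged.
= HSL(33°, 65%, 20%)


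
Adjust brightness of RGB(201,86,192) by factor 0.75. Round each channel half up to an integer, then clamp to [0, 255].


Multiply each channel by 0.75, round half up, clamp to [0, 255]
R: 201×0.75 = 150.75 → round → 151
G: 86×0.75 = 64.5 → round → 65
B: 192×0.75 = 144
= RGB(151, 65, 144)


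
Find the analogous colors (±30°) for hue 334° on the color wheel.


Base hue: 334°
Left analog: (334 - 30) mod 360 = 304°
Right analog: (334 + 30) mod 360 = 4°
Analogous hues = 304° and 4°


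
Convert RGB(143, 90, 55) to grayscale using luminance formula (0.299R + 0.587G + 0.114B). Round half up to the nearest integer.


Gray = 0.299×R + 0.587×G + 0.114×B
Gray = 0.299×143 + 0.587×90 + 0.114×55
Gray = 42.757 + 52.830 + 6.270
Gray = 101.857 → round half up → 102
Gray = 102


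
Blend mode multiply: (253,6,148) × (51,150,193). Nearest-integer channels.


Multiply: C = A×B/255, rounded to nearest integer
R: 253×51/255 = 12903/255 ≈ 50.600 → 51
G: 6×150/255 = 900/255 ≈ 3.529 → 4
B: 148×193/255 = 28564/255 ≈ 112.016 → 112
= RGB(51, 4, 112)


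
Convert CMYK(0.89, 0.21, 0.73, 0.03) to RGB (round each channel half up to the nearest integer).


R = 255 × (1-C) × (1-K) = 255 × 0.11 × 0.97 = 27.2085 → 27
G = 255 × (1-M) × (1-K) = 255 × 0.79 × 0.97 = 195.4065 → 195
B = 255 × (1-Y) × (1-K) = 255 × 0.27 × 0.97 = 66.7845 → 67
= RGB(27, 195, 67)


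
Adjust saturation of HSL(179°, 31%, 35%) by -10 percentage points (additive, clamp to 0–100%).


Original S = 31%
Adjustment = -10 percentage points
New S = 31 + (-10) = 21
Clamp to [0, 100] → 21
= HSL(179°, 21%, 35%)


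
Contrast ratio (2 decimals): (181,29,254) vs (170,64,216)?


Linearize each sRGB channel c=v/255: c/12.92 if c ≤ 0.04045 else ((c+0.055)/1.055)^2.4
L = 0.2126×R_lin + 0.7152×G_lin + 0.0722×B_lin
Color 1 (181,29,254):
  R=181: 181/255≈0.7098 > 0.04045 → ((0.7098+0.055)/1.055)^2.4 ≈ 0.46208
  G=29: 29/255≈0.1137 > 0.04045 → ((0.1137+0.055)/1.055)^2.4 ≈ 0.01229
  B=254: 254/255≈0.9961 > 0.04045 → ((0.9961+0.055)/1.055)^2.4 ≈ 0.99110
  L1 = 0.2126×0.46208 + 0.7152×0.01229 + 0.0722×0.99110 ≈ 0.17858
Color 2 (170,64,216):
  R=170: 170/255≈0.6667 > 0.04045 → ((0.6667+0.055)/1.055)^2.4 ≈ 0.40198
  G=64: 64/255≈0.2510 > 0.04045 → ((0.2510+0.055)/1.055)^2.4 ≈ 0.05127
  B=216: 216/255≈0.8471 > 0.04045 → ((0.8471+0.055)/1.055)^2.4 ≈ 0.68669
  L2 = 0.2126×0.40198 + 0.7152×0.05127 + 0.0722×0.68669 ≈ 0.17171
Lighter = 0.17858, Darker = 0.17171
Ratio = (L_lighter + 0.05) / (L_darker + 0.05)
Ratio = (0.17858 + 0.05) / (0.17171 + 0.05) = 0.22858 / 0.22171 ≈ 1.0310
Ratio ≈ 1.03:1


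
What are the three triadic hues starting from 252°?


Triadic: equally spaced at 120° intervals
H1 = 252°
H2 = (252 + 120) mod 360 = 12°
H3 = (252 + 240) mod 360 = 132°
Triadic = 252°, 12°, 132°


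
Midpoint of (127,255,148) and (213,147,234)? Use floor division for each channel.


Midpoint: each channel = ⌊(C₁+C₂)/2⌋
R: ⌊(127+213)/2⌋ = 170
G: ⌊(255+147)/2⌋ = 201
B: ⌊(148+234)/2⌋ = 191
= RGB(170, 201, 191)


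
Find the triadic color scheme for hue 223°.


Triadic: equally spaced at 120° intervals
H1 = 223°
H2 = (223 + 120) mod 360 = 343°
H3 = (223 + 240) mod 360 = 103°
Triadic = 223°, 343°, 103°


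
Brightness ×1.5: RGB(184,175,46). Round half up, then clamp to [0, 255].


Multiply each channel by 1.5, round half up, clamp to [0, 255]
R: 184×1.5 = 276 → clamp → 255
G: 175×1.5 = 262.5 → round → 263 → clamp → 255
B: 46×1.5 = 69
= RGB(255, 255, 69)
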